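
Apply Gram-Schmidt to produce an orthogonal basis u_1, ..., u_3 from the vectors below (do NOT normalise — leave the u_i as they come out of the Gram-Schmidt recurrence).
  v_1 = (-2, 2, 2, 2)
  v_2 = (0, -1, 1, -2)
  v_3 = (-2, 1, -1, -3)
Orthogonal basis:
  u_1 = (-2, 2, 2, 2)
  u_2 = (-1/2, -1/2, 3/2, -3/2)
  u_3 = (-19/10, 8/5, -9/5, -17/10)

Apply the Gram-Schmidt recurrence
  u_1 = v_1
  u_i = v_i − Σ_{j<i} ((v_i · u_j) / (u_j · u_j)) · u_j.

Step by step this gives:
  u_1 = (-2, 2, 2, 2)
  u_2 = (-1/2, -1/2, 3/2, -3/2)
  u_3 = (-19/10, 8/5, -9/5, -17/10)

Orthogonality check:
  u_2 · u_1 = 0 (should be 0)
  u_3 · u_1 = 0 (should be 0)
  u_3 · u_2 = 0 (should be 0)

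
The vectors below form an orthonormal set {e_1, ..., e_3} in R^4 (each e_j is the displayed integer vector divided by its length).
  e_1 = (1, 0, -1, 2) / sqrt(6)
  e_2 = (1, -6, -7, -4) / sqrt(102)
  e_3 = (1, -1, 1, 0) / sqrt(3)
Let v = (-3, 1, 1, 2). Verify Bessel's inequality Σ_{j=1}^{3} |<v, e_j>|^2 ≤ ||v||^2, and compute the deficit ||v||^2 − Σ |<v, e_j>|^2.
Σ |<v, e_j>|^2 = 147/17; ||v||^2 = 15; deficit = 108/17

Write each e_j = u_j / sqrt(<u_j, u_j>) where u_j is the displayed integer vector. Then <v, e_j> = <v, u_j> / sqrt(<u_j, u_j>), so |<v, e_j>|^2 = <v, u_j>^2 / <u_j, u_j>.
Coefficients: <v, e_1> = 0/sqrt(6), <v, e_2> = -24/sqrt(102), <v, e_3> = -3/sqrt(3).
Square and sum: Σ |<v, e_j>|^2 = 147/17.
Compute ||v||^2 = v·v = 15.
Deficit = 15 − 147/17 = 108/17 ≥ 0, confirming Bessel's inequality. (The deficit equals ||v − Σ <v,e_j> e_j||^2, the squared distance from v to span{e_j}.)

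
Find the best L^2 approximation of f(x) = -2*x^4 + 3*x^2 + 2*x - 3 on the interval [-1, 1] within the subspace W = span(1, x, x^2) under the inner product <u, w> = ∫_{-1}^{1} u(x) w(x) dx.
g(x) = 9*x^2/7 + 2*x - 99/35

The best approximation g ∈ W is the orthogonal projection of f onto W. Writing g = a_0 + a_1 x + a_2 x^2, the coefficients solve the normal equations G · a = b where
  G_{ij} = <φ_i, φ_j> and b_i = <f, φ_i>, with φ_0 = 1, φ_1 = x, φ_2 = x^2.
G =
  [2, 0, 2/3]
  [0, 2/3, 0]
  [2/3, 0, 2/5],
b = (-24/5, 4/3, -48/35).
Solving gives a_0 = -99/35, a_1 = 2, a_2 = 9/7, so
  g(x) = 9*x^2/7 + 2*x - 99/35.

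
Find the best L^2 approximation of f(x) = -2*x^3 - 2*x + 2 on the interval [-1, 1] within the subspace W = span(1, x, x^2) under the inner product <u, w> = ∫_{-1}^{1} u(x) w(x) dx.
g(x) = 2 - 16*x/5

The best approximation g ∈ W is the orthogonal projection of f onto W. Writing g = a_0 + a_1 x + a_2 x^2, the coefficients solve the normal equations G · a = b where
  G_{ij} = <φ_i, φ_j> and b_i = <f, φ_i>, with φ_0 = 1, φ_1 = x, φ_2 = x^2.
G =
  [2, 0, 2/3]
  [0, 2/3, 0]
  [2/3, 0, 2/5],
b = (4, -32/15, 4/3).
Solving gives a_0 = 2, a_1 = -16/5, a_2 = 0, so
  g(x) = 2 - 16*x/5.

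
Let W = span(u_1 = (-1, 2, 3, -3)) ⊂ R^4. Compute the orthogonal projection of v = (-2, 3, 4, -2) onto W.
proj_W(v) = (-26/23, 52/23, 78/23, -78/23)

Set up U = [u_1 | ... | u_1] ∈ R^(4×1). The projector onto W = col(U) is P = U (U^T U)^(-1) U^T.
Compute U^T U =
  [23],
and U^T v = (26).
Solve U^T U · c = U^T v for the coefficients: c = (26/23). The projection is proj_W(v) = U c.
Check: (v - proj_W(v)) · u_1 = 0  (should be 0).
Result: proj_W(v) = (-26/23, 52/23, 78/23, -78/23).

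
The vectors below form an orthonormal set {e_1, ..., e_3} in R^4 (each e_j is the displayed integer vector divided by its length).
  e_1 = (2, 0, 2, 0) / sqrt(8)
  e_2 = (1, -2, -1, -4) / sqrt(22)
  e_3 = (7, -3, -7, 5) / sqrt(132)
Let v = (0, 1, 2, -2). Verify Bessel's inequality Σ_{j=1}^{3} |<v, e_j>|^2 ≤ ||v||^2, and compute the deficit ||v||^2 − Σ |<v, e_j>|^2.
Σ |<v, e_j>|^2 = 33/4; ||v||^2 = 9; deficit = 3/4

Write each e_j = u_j / sqrt(<u_j, u_j>) where u_j is the displayed integer vector. Then <v, e_j> = <v, u_j> / sqrt(<u_j, u_j>), so |<v, e_j>|^2 = <v, u_j>^2 / <u_j, u_j>.
Coefficients: <v, e_1> = 4/sqrt(8), <v, e_2> = 4/sqrt(22), <v, e_3> = -27/sqrt(132).
Square and sum: Σ |<v, e_j>|^2 = 33/4.
Compute ||v||^2 = v·v = 9.
Deficit = 9 − 33/4 = 3/4 ≥ 0, confirming Bessel's inequality. (The deficit equals ||v − Σ <v,e_j> e_j||^2, the squared distance from v to span{e_j}.)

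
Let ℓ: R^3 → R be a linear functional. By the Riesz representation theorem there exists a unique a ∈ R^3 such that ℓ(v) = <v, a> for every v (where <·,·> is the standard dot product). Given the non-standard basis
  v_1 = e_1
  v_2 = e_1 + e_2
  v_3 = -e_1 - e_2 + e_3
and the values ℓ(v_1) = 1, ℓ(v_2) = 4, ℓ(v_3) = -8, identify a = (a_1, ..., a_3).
a = (1, 3, -4)

Write a = (a_1, ..., a_3) in the standard basis. For each basis vector v_i, ℓ(v_i) = <v_i, a> is a linear equation in the a_j's. Collect the n equations into a matrix system V a = ℓ, where row i of V is v_i (expressed in the standard basis). Since V is invertible (lower-triangular with 1s on the diagonal, up to permutation), solve by back-substitution:
  V =
[[1, 0, 0],
 [1, 1, 0],
 [-1, -1, 1]]
  V a = (1, 4, -8)
Solving gives a = (1, 3, -4).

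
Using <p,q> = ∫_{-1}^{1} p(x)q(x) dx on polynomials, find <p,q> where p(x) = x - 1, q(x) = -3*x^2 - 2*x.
<p,q> = 2/3

Expand the product: p(x)·q(x) = -3*x^3 + x^2 + 2*x.
∫_{-1}^{1} of each monomial x^k gives [2/(k+1) if k even, 0 if k odd]. Integrating term-by-term (or equivalently evaluating the antiderivative F(x) = -3*x^4/4 + x^3/3 + x^2 at the endpoints):
  F(1) − F(−1) = 7/12 − (-1/12) = 2/3.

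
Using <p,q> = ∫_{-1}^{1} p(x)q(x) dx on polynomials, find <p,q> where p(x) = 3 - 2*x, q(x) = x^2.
<p,q> = 2

Expand the product: p(x)·q(x) = -2*x^3 + 3*x^2.
∫_{-1}^{1} of each monomial x^k gives [2/(k+1) if k even, 0 if k odd]. Integrating term-by-term (or equivalently evaluating the antiderivative F(x) = -x^4/2 + x^3 at the endpoints):
  F(1) − F(−1) = 1/2 − (-3/2) = 2.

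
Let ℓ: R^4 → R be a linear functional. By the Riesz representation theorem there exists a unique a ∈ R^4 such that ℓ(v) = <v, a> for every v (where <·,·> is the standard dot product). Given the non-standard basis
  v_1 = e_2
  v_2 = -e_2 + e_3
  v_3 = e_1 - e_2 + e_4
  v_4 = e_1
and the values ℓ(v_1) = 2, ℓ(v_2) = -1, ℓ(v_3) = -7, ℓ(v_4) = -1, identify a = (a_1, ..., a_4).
a = (-1, 2, 1, -4)

Write a = (a_1, ..., a_4) in the standard basis. For each basis vector v_i, ℓ(v_i) = <v_i, a> is a linear equation in the a_j's. Collect the n equations into a matrix system V a = ℓ, where row i of V is v_i (expressed in the standard basis). Since V is invertible (lower-triangular with 1s on the diagonal, up to permutation), solve by back-substitution:
  V =
[[0, 1, 0, 0],
 [0, -1, 1, 0],
 [1, -1, 0, 1],
 [1, 0, 0, 0]]
  V a = (2, -1, -7, -1)
Solving gives a = (-1, 2, 1, -4).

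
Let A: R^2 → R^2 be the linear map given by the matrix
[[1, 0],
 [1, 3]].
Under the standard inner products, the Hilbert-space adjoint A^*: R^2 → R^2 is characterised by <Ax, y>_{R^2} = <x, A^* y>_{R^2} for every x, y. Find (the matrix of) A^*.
A^* = A^T =
[[1, 1],
 [0, 3]]

For real matrices with standard dot products, the defining identity <Ax, y> = <x, A^* y> gives (Ax)^T y = x^T (A^*) y, i.e. x^T A^T y = x^T (A^*) y. Since this holds for all x, y, we must have A^* = A^T. Therefore
A^* =
[[1, 1],
 [0, 3]].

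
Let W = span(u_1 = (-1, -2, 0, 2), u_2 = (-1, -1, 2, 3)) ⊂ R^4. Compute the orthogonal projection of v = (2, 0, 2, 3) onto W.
proj_W(v) = (-4/9, 5/18, 7/3, 37/18)

Set up U = [u_1 | ... | u_2] ∈ R^(4×2). The projector onto W = col(U) is P = U (U^T U)^(-1) U^T.
Compute U^T U =
  [9, 9]
  [9, 15],
and U^T v = (4, 11).
Solve U^T U · c = U^T v for the coefficients: c = (-13/18, 7/6). The projection is proj_W(v) = U c.
Check: (v - proj_W(v)) · u_1 = 0  (should be 0).
Check: (v - proj_W(v)) · u_2 = 0  (should be 0).
Result: proj_W(v) = (-4/9, 5/18, 7/3, 37/18).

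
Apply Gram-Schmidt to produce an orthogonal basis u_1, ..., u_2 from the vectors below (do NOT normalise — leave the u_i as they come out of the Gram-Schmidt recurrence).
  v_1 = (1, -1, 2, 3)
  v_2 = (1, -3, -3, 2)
Orthogonal basis:
  u_1 = (1, -1, 2, 3)
  u_2 = (11/15, -41/15, -53/15, 6/5)

Apply the Gram-Schmidt recurrence
  u_1 = v_1
  u_i = v_i − Σ_{j<i} ((v_i · u_j) / (u_j · u_j)) · u_j.

Step by step this gives:
  u_1 = (1, -1, 2, 3)
  u_2 = (11/15, -41/15, -53/15, 6/5)

Orthogonality check:
  u_2 · u_1 = 0 (should be 0)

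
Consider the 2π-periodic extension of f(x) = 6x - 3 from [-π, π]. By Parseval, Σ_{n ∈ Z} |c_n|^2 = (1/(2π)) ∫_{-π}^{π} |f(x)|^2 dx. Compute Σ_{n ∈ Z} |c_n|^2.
Σ |c_n|^2 = 12π^2 + 9

Expand and integrate term by term over [-π, π]:
  ∫ (6x)^2 dx = 36·(2π^3/3); ∫ 2·6·(-3)·x dx = 0 (odd integrand); ∫ (-3)^2 dx = 9·2π.
So (1/(2π)) ∫_{-π}^{π} (6x - 3)^2 dx = 36π^2/3 + 9 = 12π^2 + 9.
Parseval ⇒ Σ |c_n|^2 = 12π^2 + 9.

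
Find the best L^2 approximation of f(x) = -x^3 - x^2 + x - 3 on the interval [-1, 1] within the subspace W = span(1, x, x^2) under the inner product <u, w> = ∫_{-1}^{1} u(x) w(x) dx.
g(x) = -x^2 + 2*x/5 - 3

The best approximation g ∈ W is the orthogonal projection of f onto W. Writing g = a_0 + a_1 x + a_2 x^2, the coefficients solve the normal equations G · a = b where
  G_{ij} = <φ_i, φ_j> and b_i = <f, φ_i>, with φ_0 = 1, φ_1 = x, φ_2 = x^2.
G =
  [2, 0, 2/3]
  [0, 2/3, 0]
  [2/3, 0, 2/5],
b = (-20/3, 4/15, -12/5).
Solving gives a_0 = -3, a_1 = 2/5, a_2 = -1, so
  g(x) = -x^2 + 2*x/5 - 3.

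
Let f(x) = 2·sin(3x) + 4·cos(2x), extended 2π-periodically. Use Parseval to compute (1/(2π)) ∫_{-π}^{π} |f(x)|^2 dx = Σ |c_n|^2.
Σ |c_n|^2 = 10

Expand |f|^2 and use orthogonality of {sin(nx), cos(mx)} on [-π, π]:
  ∫_{-π}^{π} sin(nx)^2 dx = π, ∫ cos(mx)^2 dx = π, and cross terms integrate to 0.
So ∫_{-π}^{π} f(x)^2 dx = 2^2 · π + 4^2 · π = (4 + 16)π.
Divide by 2π: (4 + 16)/2 = 10.
By Parseval, this equals Σ |c_n|^2.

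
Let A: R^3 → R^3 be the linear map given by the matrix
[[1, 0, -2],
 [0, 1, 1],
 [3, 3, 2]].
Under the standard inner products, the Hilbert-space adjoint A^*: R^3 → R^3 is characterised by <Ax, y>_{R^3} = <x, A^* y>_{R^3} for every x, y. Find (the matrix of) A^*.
A^* = A^T =
[[1, 0, 3],
 [0, 1, 3],
 [-2, 1, 2]]

For real matrices with standard dot products, the defining identity <Ax, y> = <x, A^* y> gives (Ax)^T y = x^T (A^*) y, i.e. x^T A^T y = x^T (A^*) y. Since this holds for all x, y, we must have A^* = A^T. Therefore
A^* =
[[1, 0, 3],
 [0, 1, 3],
 [-2, 1, 2]].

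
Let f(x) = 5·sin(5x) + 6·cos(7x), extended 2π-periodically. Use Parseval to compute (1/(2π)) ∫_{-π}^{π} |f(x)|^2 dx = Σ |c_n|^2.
Σ |c_n|^2 = 61/2

Expand |f|^2 and use orthogonality of {sin(nx), cos(mx)} on [-π, π]:
  ∫_{-π}^{π} sin(nx)^2 dx = π, ∫ cos(mx)^2 dx = π, and cross terms integrate to 0.
So ∫_{-π}^{π} f(x)^2 dx = 5^2 · π + 6^2 · π = (25 + 36)π.
Divide by 2π: (25 + 36)/2 = 61/2.
By Parseval, this equals Σ |c_n|^2.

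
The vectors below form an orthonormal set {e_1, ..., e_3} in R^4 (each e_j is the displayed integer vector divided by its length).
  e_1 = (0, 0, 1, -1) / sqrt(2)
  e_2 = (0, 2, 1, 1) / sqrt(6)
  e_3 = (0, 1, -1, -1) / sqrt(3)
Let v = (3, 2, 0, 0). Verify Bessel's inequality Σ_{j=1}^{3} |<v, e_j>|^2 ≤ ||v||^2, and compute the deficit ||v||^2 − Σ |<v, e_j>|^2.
Σ |<v, e_j>|^2 = 4; ||v||^2 = 13; deficit = 9

Write each e_j = u_j / sqrt(<u_j, u_j>) where u_j is the displayed integer vector. Then <v, e_j> = <v, u_j> / sqrt(<u_j, u_j>), so |<v, e_j>|^2 = <v, u_j>^2 / <u_j, u_j>.
Coefficients: <v, e_1> = 0/sqrt(2), <v, e_2> = 4/sqrt(6), <v, e_3> = 2/sqrt(3).
Square and sum: Σ |<v, e_j>|^2 = 4.
Compute ||v||^2 = v·v = 13.
Deficit = 13 − 4 = 9 ≥ 0, confirming Bessel's inequality. (The deficit equals ||v − Σ <v,e_j> e_j||^2, the squared distance from v to span{e_j}.)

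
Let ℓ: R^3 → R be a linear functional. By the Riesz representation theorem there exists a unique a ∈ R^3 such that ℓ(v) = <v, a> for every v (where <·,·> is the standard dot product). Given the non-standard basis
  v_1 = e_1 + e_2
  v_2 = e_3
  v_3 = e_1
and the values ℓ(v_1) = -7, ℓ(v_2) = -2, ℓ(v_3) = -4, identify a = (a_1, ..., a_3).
a = (-4, -3, -2)

Write a = (a_1, ..., a_3) in the standard basis. For each basis vector v_i, ℓ(v_i) = <v_i, a> is a linear equation in the a_j's. Collect the n equations into a matrix system V a = ℓ, where row i of V is v_i (expressed in the standard basis). Since V is invertible (lower-triangular with 1s on the diagonal, up to permutation), solve by back-substitution:
  V =
[[1, 1, 0],
 [0, 0, 1],
 [1, 0, 0]]
  V a = (-7, -2, -4)
Solving gives a = (-4, -3, -2).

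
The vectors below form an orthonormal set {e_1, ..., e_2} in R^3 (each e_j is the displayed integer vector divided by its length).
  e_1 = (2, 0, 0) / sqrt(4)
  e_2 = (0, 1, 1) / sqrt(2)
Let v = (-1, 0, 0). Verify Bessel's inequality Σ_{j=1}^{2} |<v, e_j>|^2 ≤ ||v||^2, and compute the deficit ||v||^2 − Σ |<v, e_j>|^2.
Σ |<v, e_j>|^2 = 1; ||v||^2 = 1; deficit = 0

Write each e_j = u_j / sqrt(<u_j, u_j>) where u_j is the displayed integer vector. Then <v, e_j> = <v, u_j> / sqrt(<u_j, u_j>), so |<v, e_j>|^2 = <v, u_j>^2 / <u_j, u_j>.
Coefficients: <v, e_1> = -2/sqrt(4), <v, e_2> = 0/sqrt(2).
Square and sum: Σ |<v, e_j>|^2 = 1.
Compute ||v||^2 = v·v = 1.
Deficit = 1 − 1 = 0 ≥ 0, confirming Bessel's inequality. (The deficit equals ||v − Σ <v,e_j> e_j||^2, the squared distance from v to span{e_j}.)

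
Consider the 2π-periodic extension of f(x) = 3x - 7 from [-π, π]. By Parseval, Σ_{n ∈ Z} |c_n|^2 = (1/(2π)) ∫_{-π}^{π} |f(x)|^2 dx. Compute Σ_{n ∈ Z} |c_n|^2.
Σ |c_n|^2 = 3π^2 + 49

Expand and integrate term by term over [-π, π]:
  ∫ (3x)^2 dx = 9·(2π^3/3); ∫ 2·3·(-7)·x dx = 0 (odd integrand); ∫ (-7)^2 dx = 49·2π.
So (1/(2π)) ∫_{-π}^{π} (3x - 7)^2 dx = 9π^2/3 + 49 = 3π^2 + 49.
Parseval ⇒ Σ |c_n|^2 = 3π^2 + 49.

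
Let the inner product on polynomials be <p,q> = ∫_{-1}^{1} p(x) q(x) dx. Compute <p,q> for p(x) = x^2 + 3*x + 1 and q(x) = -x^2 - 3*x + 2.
<p,q> = -26/15

Expand the product: p(x)·q(x) = -x^4 - 6*x^3 - 8*x^2 + 3*x + 2.
∫_{-1}^{1} of each monomial x^k gives [2/(k+1) if k even, 0 if k odd]. Integrating term-by-term (or equivalently evaluating the antiderivative F(x) = -x^5/5 - 3*x^4/2 - 8*x^3/3 + 3*x^2/2 + 2*x at the endpoints):
  F(1) − F(−1) = -13/15 − (13/15) = -26/15.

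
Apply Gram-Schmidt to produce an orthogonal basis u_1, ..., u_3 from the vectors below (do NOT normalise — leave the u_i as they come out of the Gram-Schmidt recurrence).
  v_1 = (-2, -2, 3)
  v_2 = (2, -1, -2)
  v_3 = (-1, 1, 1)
Orthogonal basis:
  u_1 = (-2, -2, 3)
  u_2 = (18/17, -33/17, -10/17)
  u_3 = (7/89, 2/89, 6/89)

Apply the Gram-Schmidt recurrence
  u_1 = v_1
  u_i = v_i − Σ_{j<i} ((v_i · u_j) / (u_j · u_j)) · u_j.

Step by step this gives:
  u_1 = (-2, -2, 3)
  u_2 = (18/17, -33/17, -10/17)
  u_3 = (7/89, 2/89, 6/89)

Orthogonality check:
  u_2 · u_1 = 0 (should be 0)
  u_3 · u_1 = 0 (should be 0)
  u_3 · u_2 = 0 (should be 0)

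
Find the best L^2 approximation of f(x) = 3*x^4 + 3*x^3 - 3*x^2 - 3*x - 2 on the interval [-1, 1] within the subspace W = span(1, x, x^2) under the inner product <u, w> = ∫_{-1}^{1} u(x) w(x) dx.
g(x) = -3*x^2/7 - 6*x/5 - 79/35

The best approximation g ∈ W is the orthogonal projection of f onto W. Writing g = a_0 + a_1 x + a_2 x^2, the coefficients solve the normal equations G · a = b where
  G_{ij} = <φ_i, φ_j> and b_i = <f, φ_i>, with φ_0 = 1, φ_1 = x, φ_2 = x^2.
G =
  [2, 0, 2/3]
  [0, 2/3, 0]
  [2/3, 0, 2/5],
b = (-24/5, -4/5, -176/105).
Solving gives a_0 = -79/35, a_1 = -6/5, a_2 = -3/7, so
  g(x) = -3*x^2/7 - 6*x/5 - 79/35.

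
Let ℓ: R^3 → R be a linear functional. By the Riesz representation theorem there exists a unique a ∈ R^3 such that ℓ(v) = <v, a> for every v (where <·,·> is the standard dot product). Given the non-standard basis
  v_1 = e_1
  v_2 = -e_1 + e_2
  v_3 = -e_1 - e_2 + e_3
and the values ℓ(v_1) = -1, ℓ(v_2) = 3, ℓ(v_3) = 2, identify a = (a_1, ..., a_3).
a = (-1, 2, 3)

Write a = (a_1, ..., a_3) in the standard basis. For each basis vector v_i, ℓ(v_i) = <v_i, a> is a linear equation in the a_j's. Collect the n equations into a matrix system V a = ℓ, where row i of V is v_i (expressed in the standard basis). Since V is invertible (lower-triangular with 1s on the diagonal, up to permutation), solve by back-substitution:
  V =
[[1, 0, 0],
 [-1, 1, 0],
 [-1, -1, 1]]
  V a = (-1, 3, 2)
Solving gives a = (-1, 2, 3).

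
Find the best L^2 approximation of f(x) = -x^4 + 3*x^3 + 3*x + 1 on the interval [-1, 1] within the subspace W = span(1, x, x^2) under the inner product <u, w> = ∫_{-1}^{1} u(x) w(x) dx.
g(x) = -6*x^2/7 + 24*x/5 + 38/35

The best approximation g ∈ W is the orthogonal projection of f onto W. Writing g = a_0 + a_1 x + a_2 x^2, the coefficients solve the normal equations G · a = b where
  G_{ij} = <φ_i, φ_j> and b_i = <f, φ_i>, with φ_0 = 1, φ_1 = x, φ_2 = x^2.
G =
  [2, 0, 2/3]
  [0, 2/3, 0]
  [2/3, 0, 2/5],
b = (8/5, 16/5, 8/21).
Solving gives a_0 = 38/35, a_1 = 24/5, a_2 = -6/7, so
  g(x) = -6*x^2/7 + 24*x/5 + 38/35.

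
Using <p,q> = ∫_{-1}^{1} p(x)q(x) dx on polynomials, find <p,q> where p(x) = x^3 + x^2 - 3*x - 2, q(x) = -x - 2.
<p,q> = 124/15

Expand the product: p(x)·q(x) = -x^4 - 3*x^3 + x^2 + 8*x + 4.
∫_{-1}^{1} of each monomial x^k gives [2/(k+1) if k even, 0 if k odd]. Integrating term-by-term (or equivalently evaluating the antiderivative F(x) = -x^5/5 - 3*x^4/4 + x^3/3 + 4*x^2 + 4*x at the endpoints):
  F(1) − F(−1) = 443/60 − (-53/60) = 124/15.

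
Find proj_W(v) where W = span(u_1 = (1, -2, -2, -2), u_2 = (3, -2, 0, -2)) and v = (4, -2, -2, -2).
proj_W(v) = (76/25, -68/25, -26/25, -68/25)

Set up U = [u_1 | ... | u_2] ∈ R^(4×2). The projector onto W = col(U) is P = U (U^T U)^(-1) U^T.
Compute U^T U =
  [13, 11]
  [11, 17],
and U^T v = (16, 20).
Solve U^T U · c = U^T v for the coefficients: c = (13/25, 21/25). The projection is proj_W(v) = U c.
Check: (v - proj_W(v)) · u_1 = 0  (should be 0).
Check: (v - proj_W(v)) · u_2 = 0  (should be 0).
Result: proj_W(v) = (76/25, -68/25, -26/25, -68/25).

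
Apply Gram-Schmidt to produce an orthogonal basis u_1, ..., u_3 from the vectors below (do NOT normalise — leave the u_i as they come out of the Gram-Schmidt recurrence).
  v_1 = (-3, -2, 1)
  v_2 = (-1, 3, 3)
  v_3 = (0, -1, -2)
Orthogonal basis:
  u_1 = (-3, -2, 1)
  u_2 = (-1, 3, 3)
  u_3 = (-9/19, 8/19, -11/19)

Apply the Gram-Schmidt recurrence
  u_1 = v_1
  u_i = v_i − Σ_{j<i} ((v_i · u_j) / (u_j · u_j)) · u_j.

Step by step this gives:
  u_1 = (-3, -2, 1)
  u_2 = (-1, 3, 3)
  u_3 = (-9/19, 8/19, -11/19)

Orthogonality check:
  u_2 · u_1 = 0 (should be 0)
  u_3 · u_1 = 0 (should be 0)
  u_3 · u_2 = 0 (should be 0)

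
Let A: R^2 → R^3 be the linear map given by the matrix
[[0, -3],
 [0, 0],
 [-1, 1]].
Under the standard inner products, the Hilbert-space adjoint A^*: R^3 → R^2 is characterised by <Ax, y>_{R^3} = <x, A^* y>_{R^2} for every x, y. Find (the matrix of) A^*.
A^* = A^T =
[[0, 0, -1],
 [-3, 0, 1]]

For real matrices with standard dot products, the defining identity <Ax, y> = <x, A^* y> gives (Ax)^T y = x^T (A^*) y, i.e. x^T A^T y = x^T (A^*) y. Since this holds for all x, y, we must have A^* = A^T. Therefore
A^* =
[[0, 0, -1],
 [-3, 0, 1]].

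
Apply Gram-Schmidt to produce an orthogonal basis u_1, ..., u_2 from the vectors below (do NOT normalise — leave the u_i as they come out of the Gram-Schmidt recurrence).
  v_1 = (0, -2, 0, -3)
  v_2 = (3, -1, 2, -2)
Orthogonal basis:
  u_1 = (0, -2, 0, -3)
  u_2 = (3, 3/13, 2, -2/13)

Apply the Gram-Schmidt recurrence
  u_1 = v_1
  u_i = v_i − Σ_{j<i} ((v_i · u_j) / (u_j · u_j)) · u_j.

Step by step this gives:
  u_1 = (0, -2, 0, -3)
  u_2 = (3, 3/13, 2, -2/13)

Orthogonality check:
  u_2 · u_1 = 0 (should be 0)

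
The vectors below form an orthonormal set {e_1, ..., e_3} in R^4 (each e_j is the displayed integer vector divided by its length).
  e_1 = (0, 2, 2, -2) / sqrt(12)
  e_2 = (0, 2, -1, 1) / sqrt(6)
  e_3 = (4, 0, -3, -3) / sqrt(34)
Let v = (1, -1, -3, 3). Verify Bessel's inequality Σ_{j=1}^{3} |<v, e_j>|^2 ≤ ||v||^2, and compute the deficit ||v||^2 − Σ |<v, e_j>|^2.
Σ |<v, e_j>|^2 = 331/17; ||v||^2 = 20; deficit = 9/17

Write each e_j = u_j / sqrt(<u_j, u_j>) where u_j is the displayed integer vector. Then <v, e_j> = <v, u_j> / sqrt(<u_j, u_j>), so |<v, e_j>|^2 = <v, u_j>^2 / <u_j, u_j>.
Coefficients: <v, e_1> = -14/sqrt(12), <v, e_2> = 4/sqrt(6), <v, e_3> = 4/sqrt(34).
Square and sum: Σ |<v, e_j>|^2 = 331/17.
Compute ||v||^2 = v·v = 20.
Deficit = 20 − 331/17 = 9/17 ≥ 0, confirming Bessel's inequality. (The deficit equals ||v − Σ <v,e_j> e_j||^2, the squared distance from v to span{e_j}.)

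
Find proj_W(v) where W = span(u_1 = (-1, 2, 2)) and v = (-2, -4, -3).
proj_W(v) = (4/3, -8/3, -8/3)

Set up U = [u_1 | ... | u_1] ∈ R^(3×1). The projector onto W = col(U) is P = U (U^T U)^(-1) U^T.
Compute U^T U =
  [9],
and U^T v = (-12).
Solve U^T U · c = U^T v for the coefficients: c = (-4/3). The projection is proj_W(v) = U c.
Check: (v - proj_W(v)) · u_1 = 0  (should be 0).
Result: proj_W(v) = (4/3, -8/3, -8/3).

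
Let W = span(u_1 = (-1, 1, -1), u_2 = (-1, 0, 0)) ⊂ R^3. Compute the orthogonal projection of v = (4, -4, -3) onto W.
proj_W(v) = (4, -1/2, 1/2)

Set up U = [u_1 | ... | u_2] ∈ R^(3×2). The projector onto W = col(U) is P = U (U^T U)^(-1) U^T.
Compute U^T U =
  [3, 1]
  [1, 1],
and U^T v = (-5, -4).
Solve U^T U · c = U^T v for the coefficients: c = (-1/2, -7/2). The projection is proj_W(v) = U c.
Check: (v - proj_W(v)) · u_1 = 0  (should be 0).
Check: (v - proj_W(v)) · u_2 = 0  (should be 0).
Result: proj_W(v) = (4, -1/2, 1/2).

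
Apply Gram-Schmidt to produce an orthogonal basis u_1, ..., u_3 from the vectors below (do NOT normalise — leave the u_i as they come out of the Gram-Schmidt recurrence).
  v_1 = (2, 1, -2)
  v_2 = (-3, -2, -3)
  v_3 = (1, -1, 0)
Orthogonal basis:
  u_1 = (2, 1, -2)
  u_2 = (-23/9, -16/9, -31/9)
  u_3 = (133/194, -114/97, 19/194)

Apply the Gram-Schmidt recurrence
  u_1 = v_1
  u_i = v_i − Σ_{j<i} ((v_i · u_j) / (u_j · u_j)) · u_j.

Step by step this gives:
  u_1 = (2, 1, -2)
  u_2 = (-23/9, -16/9, -31/9)
  u_3 = (133/194, -114/97, 19/194)

Orthogonality check:
  u_2 · u_1 = 0 (should be 0)
  u_3 · u_1 = 0 (should be 0)
  u_3 · u_2 = 0 (should be 0)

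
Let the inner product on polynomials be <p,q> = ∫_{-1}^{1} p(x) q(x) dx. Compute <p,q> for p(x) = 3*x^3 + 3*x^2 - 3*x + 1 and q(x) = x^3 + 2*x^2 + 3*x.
<p,q> = 104/105

Expand the product: p(x)·q(x) = 3*x^6 + 9*x^5 + 12*x^4 + 4*x^3 - 7*x^2 + 3*x.
∫_{-1}^{1} of each monomial x^k gives [2/(k+1) if k even, 0 if k odd]. Integrating term-by-term (or equivalently evaluating the antiderivative F(x) = 3*x^7/7 + 3*x^6/2 + 12*x^5/5 + x^4 - 7*x^3/3 + 3*x^2/2 at the endpoints):
  F(1) − F(−1) = 472/105 − (368/105) = 104/105.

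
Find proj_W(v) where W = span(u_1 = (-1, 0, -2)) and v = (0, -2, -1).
proj_W(v) = (-2/5, 0, -4/5)

Set up U = [u_1 | ... | u_1] ∈ R^(3×1). The projector onto W = col(U) is P = U (U^T U)^(-1) U^T.
Compute U^T U =
  [5],
and U^T v = (2).
Solve U^T U · c = U^T v for the coefficients: c = (2/5). The projection is proj_W(v) = U c.
Check: (v - proj_W(v)) · u_1 = 0  (should be 0).
Result: proj_W(v) = (-2/5, 0, -4/5).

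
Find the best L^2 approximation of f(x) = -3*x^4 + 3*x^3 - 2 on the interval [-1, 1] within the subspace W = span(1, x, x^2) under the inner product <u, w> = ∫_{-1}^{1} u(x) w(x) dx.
g(x) = -18*x^2/7 + 9*x/5 - 61/35

The best approximation g ∈ W is the orthogonal projection of f onto W. Writing g = a_0 + a_1 x + a_2 x^2, the coefficients solve the normal equations G · a = b where
  G_{ij} = <φ_i, φ_j> and b_i = <f, φ_i>, with φ_0 = 1, φ_1 = x, φ_2 = x^2.
G =
  [2, 0, 2/3]
  [0, 2/3, 0]
  [2/3, 0, 2/5],
b = (-26/5, 6/5, -46/21).
Solving gives a_0 = -61/35, a_1 = 9/5, a_2 = -18/7, so
  g(x) = -18*x^2/7 + 9*x/5 - 61/35.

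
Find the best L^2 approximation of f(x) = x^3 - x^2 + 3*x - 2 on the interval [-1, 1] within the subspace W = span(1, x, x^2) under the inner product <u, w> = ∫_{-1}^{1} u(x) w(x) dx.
g(x) = -x^2 + 18*x/5 - 2

The best approximation g ∈ W is the orthogonal projection of f onto W. Writing g = a_0 + a_1 x + a_2 x^2, the coefficients solve the normal equations G · a = b where
  G_{ij} = <φ_i, φ_j> and b_i = <f, φ_i>, with φ_0 = 1, φ_1 = x, φ_2 = x^2.
G =
  [2, 0, 2/3]
  [0, 2/3, 0]
  [2/3, 0, 2/5],
b = (-14/3, 12/5, -26/15).
Solving gives a_0 = -2, a_1 = 18/5, a_2 = -1, so
  g(x) = -x^2 + 18*x/5 - 2.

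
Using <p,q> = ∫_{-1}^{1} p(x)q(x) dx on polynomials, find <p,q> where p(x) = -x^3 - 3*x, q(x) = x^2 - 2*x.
<p,q> = 24/5

Expand the product: p(x)·q(x) = -x^5 + 2*x^4 - 3*x^3 + 6*x^2.
∫_{-1}^{1} of each monomial x^k gives [2/(k+1) if k even, 0 if k odd]. Integrating term-by-term (or equivalently evaluating the antiderivative F(x) = -x^6/6 + 2*x^5/5 - 3*x^4/4 + 2*x^3 at the endpoints):
  F(1) − F(−1) = 89/60 − (-199/60) = 24/5.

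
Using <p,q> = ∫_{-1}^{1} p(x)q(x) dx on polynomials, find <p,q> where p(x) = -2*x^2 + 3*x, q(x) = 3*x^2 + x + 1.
<p,q> = -26/15

Expand the product: p(x)·q(x) = -6*x^4 + 7*x^3 + x^2 + 3*x.
∫_{-1}^{1} of each monomial x^k gives [2/(k+1) if k even, 0 if k odd]. Integrating term-by-term (or equivalently evaluating the antiderivative F(x) = -6*x^5/5 + 7*x^4/4 + x^3/3 + 3*x^2/2 at the endpoints):
  F(1) − F(−1) = 143/60 − (247/60) = -26/15.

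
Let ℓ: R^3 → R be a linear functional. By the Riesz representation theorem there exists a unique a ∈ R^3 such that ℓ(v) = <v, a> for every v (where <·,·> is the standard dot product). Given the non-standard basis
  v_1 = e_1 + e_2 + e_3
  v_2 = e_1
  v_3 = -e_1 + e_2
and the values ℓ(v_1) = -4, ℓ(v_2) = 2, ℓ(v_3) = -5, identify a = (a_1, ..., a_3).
a = (2, -3, -3)

Write a = (a_1, ..., a_3) in the standard basis. For each basis vector v_i, ℓ(v_i) = <v_i, a> is a linear equation in the a_j's. Collect the n equations into a matrix system V a = ℓ, where row i of V is v_i (expressed in the standard basis). Since V is invertible (lower-triangular with 1s on the diagonal, up to permutation), solve by back-substitution:
  V =
[[1, 1, 1],
 [1, 0, 0],
 [-1, 1, 0]]
  V a = (-4, 2, -5)
Solving gives a = (2, -3, -3).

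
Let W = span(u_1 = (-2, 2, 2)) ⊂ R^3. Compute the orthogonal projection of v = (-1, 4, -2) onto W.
proj_W(v) = (-1, 1, 1)

Set up U = [u_1 | ... | u_1] ∈ R^(3×1). The projector onto W = col(U) is P = U (U^T U)^(-1) U^T.
Compute U^T U =
  [12],
and U^T v = (6).
Solve U^T U · c = U^T v for the coefficients: c = (1/2). The projection is proj_W(v) = U c.
Check: (v - proj_W(v)) · u_1 = 0  (should be 0).
Result: proj_W(v) = (-1, 1, 1).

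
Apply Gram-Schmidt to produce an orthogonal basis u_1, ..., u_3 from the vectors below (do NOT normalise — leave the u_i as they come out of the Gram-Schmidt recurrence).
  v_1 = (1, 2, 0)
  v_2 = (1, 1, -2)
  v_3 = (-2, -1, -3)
Orthogonal basis:
  u_1 = (1, 2, 0)
  u_2 = (2/5, -1/5, -2)
  u_3 = (-12/7, 6/7, -3/7)

Apply the Gram-Schmidt recurrence
  u_1 = v_1
  u_i = v_i − Σ_{j<i} ((v_i · u_j) / (u_j · u_j)) · u_j.

Step by step this gives:
  u_1 = (1, 2, 0)
  u_2 = (2/5, -1/5, -2)
  u_3 = (-12/7, 6/7, -3/7)

Orthogonality check:
  u_2 · u_1 = 0 (should be 0)
  u_3 · u_1 = 0 (should be 0)
  u_3 · u_2 = 0 (should be 0)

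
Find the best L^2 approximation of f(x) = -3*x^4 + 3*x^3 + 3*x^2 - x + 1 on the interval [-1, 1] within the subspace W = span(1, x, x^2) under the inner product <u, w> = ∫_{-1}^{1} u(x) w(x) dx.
g(x) = 3*x^2/7 + 4*x/5 + 44/35

The best approximation g ∈ W is the orthogonal projection of f onto W. Writing g = a_0 + a_1 x + a_2 x^2, the coefficients solve the normal equations G · a = b where
  G_{ij} = <φ_i, φ_j> and b_i = <f, φ_i>, with φ_0 = 1, φ_1 = x, φ_2 = x^2.
G =
  [2, 0, 2/3]
  [0, 2/3, 0]
  [2/3, 0, 2/5],
b = (14/5, 8/15, 106/105).
Solving gives a_0 = 44/35, a_1 = 4/5, a_2 = 3/7, so
  g(x) = 3*x^2/7 + 4*x/5 + 44/35.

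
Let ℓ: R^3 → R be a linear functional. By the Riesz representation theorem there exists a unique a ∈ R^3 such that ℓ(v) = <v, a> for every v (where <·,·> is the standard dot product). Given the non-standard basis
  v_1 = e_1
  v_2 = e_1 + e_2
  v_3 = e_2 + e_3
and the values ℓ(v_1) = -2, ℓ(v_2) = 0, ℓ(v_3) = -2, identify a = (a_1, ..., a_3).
a = (-2, 2, -4)

Write a = (a_1, ..., a_3) in the standard basis. For each basis vector v_i, ℓ(v_i) = <v_i, a> is a linear equation in the a_j's. Collect the n equations into a matrix system V a = ℓ, where row i of V is v_i (expressed in the standard basis). Since V is invertible (lower-triangular with 1s on the diagonal, up to permutation), solve by back-substitution:
  V =
[[1, 0, 0],
 [1, 1, 0],
 [0, 1, 1]]
  V a = (-2, 0, -2)
Solving gives a = (-2, 2, -4).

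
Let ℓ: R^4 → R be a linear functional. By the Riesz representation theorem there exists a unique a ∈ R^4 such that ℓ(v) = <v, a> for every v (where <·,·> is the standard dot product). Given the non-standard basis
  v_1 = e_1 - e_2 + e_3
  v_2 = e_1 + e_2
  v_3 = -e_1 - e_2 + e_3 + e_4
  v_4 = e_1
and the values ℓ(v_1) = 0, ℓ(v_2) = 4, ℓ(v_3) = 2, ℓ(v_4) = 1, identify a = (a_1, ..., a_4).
a = (1, 3, 2, 4)

Write a = (a_1, ..., a_4) in the standard basis. For each basis vector v_i, ℓ(v_i) = <v_i, a> is a linear equation in the a_j's. Collect the n equations into a matrix system V a = ℓ, where row i of V is v_i (expressed in the standard basis). Since V is invertible (lower-triangular with 1s on the diagonal, up to permutation), solve by back-substitution:
  V =
[[1, -1, 1, 0],
 [1, 1, 0, 0],
 [-1, -1, 1, 1],
 [1, 0, 0, 0]]
  V a = (0, 4, 2, 1)
Solving gives a = (1, 3, 2, 4).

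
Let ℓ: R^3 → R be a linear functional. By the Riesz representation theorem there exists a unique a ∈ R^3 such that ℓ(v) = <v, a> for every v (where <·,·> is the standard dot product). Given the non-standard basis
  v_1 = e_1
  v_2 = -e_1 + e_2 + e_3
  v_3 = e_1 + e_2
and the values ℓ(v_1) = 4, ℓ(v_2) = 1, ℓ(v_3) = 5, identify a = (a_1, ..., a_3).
a = (4, 1, 4)

Write a = (a_1, ..., a_3) in the standard basis. For each basis vector v_i, ℓ(v_i) = <v_i, a> is a linear equation in the a_j's. Collect the n equations into a matrix system V a = ℓ, where row i of V is v_i (expressed in the standard basis). Since V is invertible (lower-triangular with 1s on the diagonal, up to permutation), solve by back-substitution:
  V =
[[1, 0, 0],
 [-1, 1, 1],
 [1, 1, 0]]
  V a = (4, 1, 5)
Solving gives a = (4, 1, 4).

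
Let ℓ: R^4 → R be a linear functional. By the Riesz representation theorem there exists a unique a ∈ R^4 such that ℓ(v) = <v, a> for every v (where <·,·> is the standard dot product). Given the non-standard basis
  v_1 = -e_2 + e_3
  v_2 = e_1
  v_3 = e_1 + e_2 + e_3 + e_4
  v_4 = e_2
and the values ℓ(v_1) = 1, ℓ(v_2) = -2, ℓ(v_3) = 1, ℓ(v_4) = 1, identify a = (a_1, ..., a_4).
a = (-2, 1, 2, 0)

Write a = (a_1, ..., a_4) in the standard basis. For each basis vector v_i, ℓ(v_i) = <v_i, a> is a linear equation in the a_j's. Collect the n equations into a matrix system V a = ℓ, where row i of V is v_i (expressed in the standard basis). Since V is invertible (lower-triangular with 1s on the diagonal, up to permutation), solve by back-substitution:
  V =
[[0, -1, 1, 0],
 [1, 0, 0, 0],
 [1, 1, 1, 1],
 [0, 1, 0, 0]]
  V a = (1, -2, 1, 1)
Solving gives a = (-2, 1, 2, 0).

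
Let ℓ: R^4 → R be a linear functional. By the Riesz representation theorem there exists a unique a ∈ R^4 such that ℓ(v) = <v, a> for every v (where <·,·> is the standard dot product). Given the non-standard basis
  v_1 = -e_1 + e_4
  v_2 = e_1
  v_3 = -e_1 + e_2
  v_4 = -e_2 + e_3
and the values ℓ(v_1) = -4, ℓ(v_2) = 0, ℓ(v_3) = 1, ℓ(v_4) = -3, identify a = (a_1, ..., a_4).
a = (0, 1, -2, -4)

Write a = (a_1, ..., a_4) in the standard basis. For each basis vector v_i, ℓ(v_i) = <v_i, a> is a linear equation in the a_j's. Collect the n equations into a matrix system V a = ℓ, where row i of V is v_i (expressed in the standard basis). Since V is invertible (lower-triangular with 1s on the diagonal, up to permutation), solve by back-substitution:
  V =
[[-1, 0, 0, 1],
 [1, 0, 0, 0],
 [-1, 1, 0, 0],
 [0, -1, 1, 0]]
  V a = (-4, 0, 1, -3)
Solving gives a = (0, 1, -2, -4).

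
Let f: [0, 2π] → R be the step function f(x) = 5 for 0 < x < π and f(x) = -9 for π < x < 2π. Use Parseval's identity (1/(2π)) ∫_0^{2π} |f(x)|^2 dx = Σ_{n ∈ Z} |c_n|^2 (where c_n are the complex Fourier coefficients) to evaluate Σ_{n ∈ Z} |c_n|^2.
Σ |c_n|^2 = 53

Parseval equates the L^2 energy of f (normalised by 1/(2π)) with the ℓ^2 sum of its Fourier coefficients: (1/(2π)) ∫_0^{2π} |f|^2 = Σ |c_n|^2.
Compute the left side: (1/(2π)) [∫_0^π 5^2 dx + ∫_π^{2π} (-9)^2 dx] = (1/(2π)) · (25π + 81π) = (25 + 81)/2 = 53.
So Σ_{n ∈ Z} |c_n|^2 = 53.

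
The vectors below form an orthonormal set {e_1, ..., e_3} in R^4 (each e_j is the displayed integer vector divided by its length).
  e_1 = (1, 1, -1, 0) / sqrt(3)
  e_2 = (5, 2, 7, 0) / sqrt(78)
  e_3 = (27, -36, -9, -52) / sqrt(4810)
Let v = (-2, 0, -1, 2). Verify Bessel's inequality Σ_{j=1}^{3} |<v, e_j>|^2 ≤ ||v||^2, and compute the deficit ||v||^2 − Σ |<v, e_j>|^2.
Σ |<v, e_j>|^2 = 1601/185; ||v||^2 = 9; deficit = 64/185

Write each e_j = u_j / sqrt(<u_j, u_j>) where u_j is the displayed integer vector. Then <v, e_j> = <v, u_j> / sqrt(<u_j, u_j>), so |<v, e_j>|^2 = <v, u_j>^2 / <u_j, u_j>.
Coefficients: <v, e_1> = -1/sqrt(3), <v, e_2> = -17/sqrt(78), <v, e_3> = -149/sqrt(4810).
Square and sum: Σ |<v, e_j>|^2 = 1601/185.
Compute ||v||^2 = v·v = 9.
Deficit = 9 − 1601/185 = 64/185 ≥ 0, confirming Bessel's inequality. (The deficit equals ||v − Σ <v,e_j> e_j||^2, the squared distance from v to span{e_j}.)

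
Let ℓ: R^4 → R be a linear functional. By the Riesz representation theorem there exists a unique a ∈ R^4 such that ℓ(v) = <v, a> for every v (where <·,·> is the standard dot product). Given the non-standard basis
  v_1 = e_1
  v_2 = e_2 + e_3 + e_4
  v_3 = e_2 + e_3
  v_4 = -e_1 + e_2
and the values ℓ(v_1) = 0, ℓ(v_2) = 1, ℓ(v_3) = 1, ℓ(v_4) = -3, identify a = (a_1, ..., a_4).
a = (0, -3, 4, 0)

Write a = (a_1, ..., a_4) in the standard basis. For each basis vector v_i, ℓ(v_i) = <v_i, a> is a linear equation in the a_j's. Collect the n equations into a matrix system V a = ℓ, where row i of V is v_i (expressed in the standard basis). Since V is invertible (lower-triangular with 1s on the diagonal, up to permutation), solve by back-substitution:
  V =
[[1, 0, 0, 0],
 [0, 1, 1, 1],
 [0, 1, 1, 0],
 [-1, 1, 0, 0]]
  V a = (0, 1, 1, -3)
Solving gives a = (0, -3, 4, 0).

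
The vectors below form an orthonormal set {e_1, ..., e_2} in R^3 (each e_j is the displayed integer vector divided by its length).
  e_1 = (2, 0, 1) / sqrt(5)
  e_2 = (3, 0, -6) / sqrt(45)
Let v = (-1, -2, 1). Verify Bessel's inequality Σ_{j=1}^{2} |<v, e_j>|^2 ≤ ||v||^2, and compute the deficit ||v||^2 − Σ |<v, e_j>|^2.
Σ |<v, e_j>|^2 = 2; ||v||^2 = 6; deficit = 4

Write each e_j = u_j / sqrt(<u_j, u_j>) where u_j is the displayed integer vector. Then <v, e_j> = <v, u_j> / sqrt(<u_j, u_j>), so |<v, e_j>|^2 = <v, u_j>^2 / <u_j, u_j>.
Coefficients: <v, e_1> = -1/sqrt(5), <v, e_2> = -9/sqrt(45).
Square and sum: Σ |<v, e_j>|^2 = 2.
Compute ||v||^2 = v·v = 6.
Deficit = 6 − 2 = 4 ≥ 0, confirming Bessel's inequality. (The deficit equals ||v − Σ <v,e_j> e_j||^2, the squared distance from v to span{e_j}.)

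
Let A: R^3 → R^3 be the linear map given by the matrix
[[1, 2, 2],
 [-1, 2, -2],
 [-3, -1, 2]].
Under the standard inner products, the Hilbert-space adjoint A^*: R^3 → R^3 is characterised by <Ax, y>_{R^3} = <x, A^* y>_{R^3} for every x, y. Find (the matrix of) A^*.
A^* = A^T =
[[1, -1, -3],
 [2, 2, -1],
 [2, -2, 2]]

For real matrices with standard dot products, the defining identity <Ax, y> = <x, A^* y> gives (Ax)^T y = x^T (A^*) y, i.e. x^T A^T y = x^T (A^*) y. Since this holds for all x, y, we must have A^* = A^T. Therefore
A^* =
[[1, -1, -3],
 [2, 2, -1],
 [2, -2, 2]].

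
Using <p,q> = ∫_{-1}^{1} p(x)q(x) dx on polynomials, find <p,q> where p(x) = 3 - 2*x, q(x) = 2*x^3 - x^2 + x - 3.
<p,q> = -344/15

Expand the product: p(x)·q(x) = -4*x^4 + 8*x^3 - 5*x^2 + 9*x - 9.
∫_{-1}^{1} of each monomial x^k gives [2/(k+1) if k even, 0 if k odd]. Integrating term-by-term (or equivalently evaluating the antiderivative F(x) = -4*x^5/5 + 2*x^4 - 5*x^3/3 + 9*x^2/2 - 9*x at the endpoints):
  F(1) − F(−1) = -149/30 − (539/30) = -344/15.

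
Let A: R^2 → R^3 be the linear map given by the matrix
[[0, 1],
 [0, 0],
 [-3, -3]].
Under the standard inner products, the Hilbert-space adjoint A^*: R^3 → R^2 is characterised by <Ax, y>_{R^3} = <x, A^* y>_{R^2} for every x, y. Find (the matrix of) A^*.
A^* = A^T =
[[0, 0, -3],
 [1, 0, -3]]

For real matrices with standard dot products, the defining identity <Ax, y> = <x, A^* y> gives (Ax)^T y = x^T (A^*) y, i.e. x^T A^T y = x^T (A^*) y. Since this holds for all x, y, we must have A^* = A^T. Therefore
A^* =
[[0, 0, -3],
 [1, 0, -3]].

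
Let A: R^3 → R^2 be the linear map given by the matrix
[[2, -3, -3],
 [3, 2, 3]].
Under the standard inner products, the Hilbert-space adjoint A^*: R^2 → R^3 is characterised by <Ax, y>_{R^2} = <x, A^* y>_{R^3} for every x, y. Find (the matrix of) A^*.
A^* = A^T =
[[2, 3],
 [-3, 2],
 [-3, 3]]

For real matrices with standard dot products, the defining identity <Ax, y> = <x, A^* y> gives (Ax)^T y = x^T (A^*) y, i.e. x^T A^T y = x^T (A^*) y. Since this holds for all x, y, we must have A^* = A^T. Therefore
A^* =
[[2, 3],
 [-3, 2],
 [-3, 3]].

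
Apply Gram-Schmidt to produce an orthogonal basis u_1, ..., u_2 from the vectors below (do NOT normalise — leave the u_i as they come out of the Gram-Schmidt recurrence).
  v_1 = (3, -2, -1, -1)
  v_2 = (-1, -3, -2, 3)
Orthogonal basis:
  u_1 = (3, -2, -1, -1)
  u_2 = (-7/5, -41/15, -28/15, 47/15)

Apply the Gram-Schmidt recurrence
  u_1 = v_1
  u_i = v_i − Σ_{j<i} ((v_i · u_j) / (u_j · u_j)) · u_j.

Step by step this gives:
  u_1 = (3, -2, -1, -1)
  u_2 = (-7/5, -41/15, -28/15, 47/15)

Orthogonality check:
  u_2 · u_1 = 0 (should be 0)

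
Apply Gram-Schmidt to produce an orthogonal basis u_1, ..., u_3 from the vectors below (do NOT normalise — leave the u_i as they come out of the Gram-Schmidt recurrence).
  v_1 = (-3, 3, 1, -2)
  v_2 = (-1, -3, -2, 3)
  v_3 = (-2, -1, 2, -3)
Orthogonal basis:
  u_1 = (-3, 3, 1, -2)
  u_2 = (-65/23, -27/23, -32/23, 41/23)
  u_3 = (-91/111, -94/37, 155/111, -209/111)

Apply the Gram-Schmidt recurrence
  u_1 = v_1
  u_i = v_i − Σ_{j<i} ((v_i · u_j) / (u_j · u_j)) · u_j.

Step by step this gives:
  u_1 = (-3, 3, 1, -2)
  u_2 = (-65/23, -27/23, -32/23, 41/23)
  u_3 = (-91/111, -94/37, 155/111, -209/111)

Orthogonality check:
  u_2 · u_1 = 0 (should be 0)
  u_3 · u_1 = 0 (should be 0)
  u_3 · u_2 = 0 (should be 0)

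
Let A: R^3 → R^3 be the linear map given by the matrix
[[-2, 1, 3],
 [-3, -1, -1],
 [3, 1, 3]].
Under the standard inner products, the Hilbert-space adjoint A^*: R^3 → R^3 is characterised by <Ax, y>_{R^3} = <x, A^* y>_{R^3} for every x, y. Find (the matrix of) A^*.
A^* = A^T =
[[-2, -3, 3],
 [1, -1, 1],
 [3, -1, 3]]

For real matrices with standard dot products, the defining identity <Ax, y> = <x, A^* y> gives (Ax)^T y = x^T (A^*) y, i.e. x^T A^T y = x^T (A^*) y. Since this holds for all x, y, we must have A^* = A^T. Therefore
A^* =
[[-2, -3, 3],
 [1, -1, 1],
 [3, -1, 3]].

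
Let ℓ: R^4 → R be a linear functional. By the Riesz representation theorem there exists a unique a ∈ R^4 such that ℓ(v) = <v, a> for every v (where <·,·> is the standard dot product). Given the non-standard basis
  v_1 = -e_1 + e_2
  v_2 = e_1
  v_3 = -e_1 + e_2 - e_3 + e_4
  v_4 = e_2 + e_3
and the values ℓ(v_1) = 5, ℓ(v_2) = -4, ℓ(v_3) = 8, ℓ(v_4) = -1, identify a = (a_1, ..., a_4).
a = (-4, 1, -2, 1)

Write a = (a_1, ..., a_4) in the standard basis. For each basis vector v_i, ℓ(v_i) = <v_i, a> is a linear equation in the a_j's. Collect the n equations into a matrix system V a = ℓ, where row i of V is v_i (expressed in the standard basis). Since V is invertible (lower-triangular with 1s on the diagonal, up to permutation), solve by back-substitution:
  V =
[[-1, 1, 0, 0],
 [1, 0, 0, 0],
 [-1, 1, -1, 1],
 [0, 1, 1, 0]]
  V a = (5, -4, 8, -1)
Solving gives a = (-4, 1, -2, 1).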